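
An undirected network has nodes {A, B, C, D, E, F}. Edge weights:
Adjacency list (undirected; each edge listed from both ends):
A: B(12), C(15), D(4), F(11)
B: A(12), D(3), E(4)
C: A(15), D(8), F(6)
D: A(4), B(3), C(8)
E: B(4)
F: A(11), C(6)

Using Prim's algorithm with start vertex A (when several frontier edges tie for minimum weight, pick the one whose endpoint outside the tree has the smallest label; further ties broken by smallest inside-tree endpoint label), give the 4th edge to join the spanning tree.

Prim, starting at A.
Step 1: frontier [A D 4, A F 11, A B 12, A C 15] → take A D (4); add D.
Step 2: frontier [A F 11, A B 12, A C 15, B D 3, C D 8] → take B D (3); add B.
Step 3: frontier [A F 11, A C 15, B E 4, C D 8] → take B E (4); add E.
Step 4: frontier [A F 11, A C 15, C D 8] → take C D (8); add C.
Step 5: frontier [A F 11, C F 6] → take C F (6); add F.
The 4th edge added is C D.

C-D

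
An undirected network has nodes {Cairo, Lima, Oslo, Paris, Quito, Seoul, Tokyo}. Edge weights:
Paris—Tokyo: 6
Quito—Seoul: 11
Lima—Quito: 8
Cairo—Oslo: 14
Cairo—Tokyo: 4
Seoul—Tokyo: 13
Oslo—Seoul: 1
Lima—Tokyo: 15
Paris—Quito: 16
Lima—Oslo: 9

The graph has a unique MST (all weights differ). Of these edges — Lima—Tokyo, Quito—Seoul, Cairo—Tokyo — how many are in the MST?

Kruskal's algorithm — process edges by increasing weight (ties by edge label):
Oslo—Seoul (1): add — endpoints in different components.
Cairo—Tokyo (4): add — endpoints in different components.
Paris—Tokyo (6): add — endpoints in different components.
Lima—Quito (8): add — endpoints in different components.
Lima—Oslo (9): add — endpoints in different components.
Quito—Seoul (11): skip — Seoul and Quito already connected.
Seoul—Tokyo (13): add — endpoints in different components.
MST edge set: {Oslo—Seoul, Cairo—Tokyo, Paris—Tokyo, Lima—Quito, Lima—Oslo, Seoul—Tokyo}.
Of the listed edges, {Cairo—Tokyo} are in the MST → 1.

1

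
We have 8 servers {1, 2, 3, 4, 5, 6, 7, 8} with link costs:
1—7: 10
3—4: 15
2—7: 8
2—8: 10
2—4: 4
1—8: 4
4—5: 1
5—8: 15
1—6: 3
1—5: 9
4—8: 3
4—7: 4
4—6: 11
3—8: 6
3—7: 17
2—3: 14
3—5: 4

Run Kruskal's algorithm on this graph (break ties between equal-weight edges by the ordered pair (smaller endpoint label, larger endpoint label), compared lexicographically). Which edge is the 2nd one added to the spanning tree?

Kruskal's algorithm — process edges by increasing weight (ties by edge label):
4—5 (1): add — endpoints in different components.
1—6 (3): add — endpoints in different components.
4—8 (3): add — endpoints in different components.
1—8 (4): add — endpoints in different components.
2—4 (4): add — endpoints in different components.
3—5 (4): add — endpoints in different components.
4—7 (4): add — endpoints in different components.
The 2nd edge added is 1—6.

1-6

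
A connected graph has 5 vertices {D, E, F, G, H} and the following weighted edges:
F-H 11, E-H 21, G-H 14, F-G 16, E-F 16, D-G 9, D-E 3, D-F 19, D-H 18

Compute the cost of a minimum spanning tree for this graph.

Prim, starting at F.
Step 1: cheapest edge leaving the tree is F-H (11); add H.
Step 2: cheapest edge leaving the tree is G-H (14); add G.
Step 3: cheapest edge leaving the tree is D-G (9); add D.
Step 4: cheapest edge leaving the tree is D-E (3); add E.
MST edges: F-H, G-H, D-G, D-E; total weight 11+14+9+3 = 37.

37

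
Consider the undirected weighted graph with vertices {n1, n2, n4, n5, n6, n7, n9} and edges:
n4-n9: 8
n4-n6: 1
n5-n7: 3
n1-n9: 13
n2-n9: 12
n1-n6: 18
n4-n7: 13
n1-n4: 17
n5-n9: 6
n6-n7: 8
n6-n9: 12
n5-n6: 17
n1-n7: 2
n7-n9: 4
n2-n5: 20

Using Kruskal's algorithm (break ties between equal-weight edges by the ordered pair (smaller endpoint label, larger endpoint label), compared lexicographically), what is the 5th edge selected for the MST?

n4-n9

Kruskal's algorithm — process edges by increasing weight (ties by edge label):
n4-n6 (1): add. Components now {n4,n6} {n5} {n1} {n9} {n2} {n7}
n1-n7 (2): add. Components now {n4,n6} {n5} {n1,n7} {n9} {n2}
n5-n7 (3): add. Components now {n4,n6} {n1,n5,n7} {n9} {n2}
n7-n9 (4): add. Components now {n4,n6} {n1,n5,n7,n9} {n2}
n5-n9 (6): skip — n5 and n9 already connected.
n4-n9 (8): add. Components now {n1,n4,n5,n6,n7,n9} {n2}
n6-n7 (8): skip — n6 and n7 already connected.
n2-n9 (12): add. Components now {n1,n2,n4,n5,n6,n7,n9}
The 5th edge added is n4-n9.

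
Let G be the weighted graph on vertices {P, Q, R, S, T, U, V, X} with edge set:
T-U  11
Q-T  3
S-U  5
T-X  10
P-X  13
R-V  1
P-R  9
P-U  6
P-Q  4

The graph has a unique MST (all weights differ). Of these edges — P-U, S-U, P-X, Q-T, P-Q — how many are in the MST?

4

Kruskal: consider edges lightest-first.
R-V (1): add — endpoints in different components.
Q-T (3): add — endpoints in different components.
P-Q (4): add — endpoints in different components.
S-U (5): add — endpoints in different components.
P-U (6): add — endpoints in different components.
P-R (9): add — endpoints in different components.
T-X (10): add — endpoints in different components.
MST edge set: {R-V, Q-T, P-Q, S-U, P-U, P-R, T-X}.
Of the listed edges, {P-U, S-U, Q-T, P-Q} are in the MST → 4.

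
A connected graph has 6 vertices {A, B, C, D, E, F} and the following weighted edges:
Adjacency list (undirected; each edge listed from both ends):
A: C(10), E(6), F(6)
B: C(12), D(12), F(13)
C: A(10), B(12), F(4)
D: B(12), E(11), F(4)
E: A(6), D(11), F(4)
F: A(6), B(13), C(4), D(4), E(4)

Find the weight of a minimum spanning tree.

30

Sort edges by weight, then run Kruskal:
C—F (4): add — endpoints in different components.
D—F (4): add — endpoints in different components.
E—F (4): add — endpoints in different components.
A—E (6): add — endpoints in different components.
A—F (6): skip — A and F already connected.
A—C (10): skip — A and C already connected.
D—E (11): skip — D and E already connected.
B—C (12): add — endpoints in different components.
MST edges: C—F, D—F, E—F, A—E, B—C; total weight 4+4+4+6+12 = 30.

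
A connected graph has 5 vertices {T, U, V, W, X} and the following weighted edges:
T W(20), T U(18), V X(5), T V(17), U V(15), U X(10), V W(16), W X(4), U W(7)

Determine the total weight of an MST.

Grow the tree from U using Prim:
Step 1: frontier [U W 7, U X 10, U V 15, T U 18] → take U W (7); add W.
Step 2: frontier [U X 10, U V 15, T U 18, W X 4, V W 16, T W 20] → take W X (4); add X.
Step 3: frontier [U V 15, T U 18, V W 16, T W 20, V X 5] → take V X (5); add V.
Step 4: frontier [T U 18, T V 17, T W 20] → take T V (17); add T.
MST edges: U W, W X, V X, T V; total weight 7+4+5+17 = 33.

33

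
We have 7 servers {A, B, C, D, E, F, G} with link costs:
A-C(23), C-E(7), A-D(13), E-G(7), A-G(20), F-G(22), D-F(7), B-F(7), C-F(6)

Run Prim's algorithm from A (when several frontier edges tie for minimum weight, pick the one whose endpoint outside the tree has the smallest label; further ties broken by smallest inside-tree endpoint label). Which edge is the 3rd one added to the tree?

C-F

Grow the tree from A using Prim:
Step 1: frontier [A-D 13, A-G 20, A-C 23] → take A-D (13); add D.
Step 2: frontier [A-G 20, A-C 23, D-F 7] → take D-F (7); add F.
Step 3: frontier [A-G 20, A-C 23, C-F 6, B-F 7, F-G 22] → take C-F (6); add C.
Step 4: frontier [A-G 20, C-E 7, B-F 7, F-G 22] → take B-F (7); add B.
Step 5: frontier [A-G 20, C-E 7, F-G 22] → take C-E (7); add E.
Step 6: frontier [A-G 20, E-G 7, F-G 22] → take E-G (7); add G.
The 3rd edge added is C-F.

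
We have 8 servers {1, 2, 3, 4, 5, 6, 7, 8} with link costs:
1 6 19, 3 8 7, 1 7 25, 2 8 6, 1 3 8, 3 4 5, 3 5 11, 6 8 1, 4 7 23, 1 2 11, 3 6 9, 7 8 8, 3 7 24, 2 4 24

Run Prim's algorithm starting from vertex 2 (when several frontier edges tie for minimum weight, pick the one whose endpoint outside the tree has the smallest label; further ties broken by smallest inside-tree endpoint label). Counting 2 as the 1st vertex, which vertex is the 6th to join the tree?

1

Prim's algorithm from 2:
Step 1: frontier [2 8 6, 1 2 11, 2 4 24] → take 2 8 (6); add 8.
Step 2: frontier [1 2 11, 2 4 24, 6 8 1, 3 8 7, 7 8 8] → take 6 8 (1); add 6.
Step 3: frontier [1 2 11, 2 4 24, 3 6 9, 1 6 19, 3 8 7, 7 8 8] → take 3 8 (7); add 3.
Step 4: frontier [1 2 11, 2 4 24, 3 4 5, 1 3 8, 3 5 11, 3 7 24, 1 6 19, 7 8 8] → take 3 4 (5); add 4.
Step 5: frontier [1 2 11, 1 3 8, 3 5 11, 3 7 24, 4 7 23, 1 6 19, 7 8 8] → take 1 3 (8); add 1.
Step 6: frontier [1 7 25, 3 5 11, 3 7 24, 4 7 23, 7 8 8] → take 7 8 (8); add 7.
Step 7: frontier [3 5 11] → take 3 5 (11); add 5.
Vertex order: 2, 8, 6, 3, 4, 1, 7, 5. The 6th vertex is 1.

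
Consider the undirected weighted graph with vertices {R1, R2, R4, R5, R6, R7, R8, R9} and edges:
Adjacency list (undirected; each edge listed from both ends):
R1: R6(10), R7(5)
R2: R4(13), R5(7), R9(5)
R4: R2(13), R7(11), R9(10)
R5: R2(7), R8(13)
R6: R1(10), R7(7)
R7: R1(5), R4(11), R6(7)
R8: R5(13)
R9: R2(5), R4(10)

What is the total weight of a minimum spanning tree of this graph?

58

Grow the tree from R5 using Prim:
Step 1: cheapest edge leaving the tree is R2-R5 (7); add R2.
Step 2: cheapest edge leaving the tree is R2-R9 (5); add R9.
Step 3: cheapest edge leaving the tree is R4-R9 (10); add R4.
Step 4: cheapest edge leaving the tree is R4-R7 (11); add R7.
Step 5: cheapest edge leaving the tree is R1-R7 (5); add R1.
Step 6: cheapest edge leaving the tree is R6-R7 (7); add R6.
Step 7: cheapest edge leaving the tree is R5-R8 (13); add R8.
MST edges: R2-R5, R2-R9, R4-R9, R4-R7, R1-R7, R6-R7, R5-R8; total weight 7+5+10+11+5+7+13 = 58.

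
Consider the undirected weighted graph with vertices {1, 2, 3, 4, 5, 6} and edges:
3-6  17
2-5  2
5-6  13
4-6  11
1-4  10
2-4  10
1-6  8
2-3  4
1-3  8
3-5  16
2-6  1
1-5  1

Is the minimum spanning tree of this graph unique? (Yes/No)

Kruskal: consider edges lightest-first.
1-5 (1): add — endpoints in different components.
2-6 (1): add — endpoints in different components.
2-5 (2): add — endpoints in different components.
2-3 (4): add — endpoints in different components.
1-3 (8): skip — 1 and 3 already connected.
1-6 (8): skip — 1 and 6 already connected.
1-4 (10): add — endpoints in different components.
Non-tree edge 2-4 has weight 10, equal to the heaviest edge on its tree cycle — swapping gives another MST of the same weight. Not unique.

No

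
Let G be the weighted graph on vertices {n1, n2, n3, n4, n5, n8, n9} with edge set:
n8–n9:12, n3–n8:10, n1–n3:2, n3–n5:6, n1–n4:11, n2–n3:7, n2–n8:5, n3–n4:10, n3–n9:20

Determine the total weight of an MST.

Kruskal: consider edges lightest-first.
n1–n3 (2): add. Components now {n1,n3} {n8} {n4} {n5} {n2} {n9}
n2–n8 (5): add. Components now {n1,n3} {n2,n8} {n4} {n5} {n9}
n3–n5 (6): add. Components now {n1,n3,n5} {n2,n8} {n4} {n9}
n2–n3 (7): add. Components now {n1,n2,n3,n5,n8} {n4} {n9}
n3–n4 (10): add. Components now {n1,n2,n3,n4,n5,n8} {n9}
n3–n8 (10): skip — n3 and n8 already connected.
n1–n4 (11): skip — n4 and n1 already connected.
n8–n9 (12): add. Components now {n1,n2,n3,n4,n5,n8,n9}
MST edges: n1–n3, n2–n8, n3–n5, n2–n3, n3–n4, n8–n9; total weight 2+5+6+7+10+12 = 42.

42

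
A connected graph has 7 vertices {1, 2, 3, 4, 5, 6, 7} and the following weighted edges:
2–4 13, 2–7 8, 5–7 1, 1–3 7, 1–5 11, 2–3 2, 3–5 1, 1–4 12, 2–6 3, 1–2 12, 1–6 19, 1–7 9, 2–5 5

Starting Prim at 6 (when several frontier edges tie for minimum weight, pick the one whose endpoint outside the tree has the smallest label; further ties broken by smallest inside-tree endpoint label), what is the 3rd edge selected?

3-5

Grow the tree from 6 using Prim:
Step 1: cheapest edge leaving the tree is 2–6 (3); add 2.
Step 2: cheapest edge leaving the tree is 2–3 (2); add 3.
Step 3: cheapest edge leaving the tree is 3–5 (1); add 5.
Step 4: cheapest edge leaving the tree is 5–7 (1); add 7.
Step 5: cheapest edge leaving the tree is 1–3 (7); add 1.
Step 6: cheapest edge leaving the tree is 1–4 (12); add 4.
The 3rd edge added is 3–5.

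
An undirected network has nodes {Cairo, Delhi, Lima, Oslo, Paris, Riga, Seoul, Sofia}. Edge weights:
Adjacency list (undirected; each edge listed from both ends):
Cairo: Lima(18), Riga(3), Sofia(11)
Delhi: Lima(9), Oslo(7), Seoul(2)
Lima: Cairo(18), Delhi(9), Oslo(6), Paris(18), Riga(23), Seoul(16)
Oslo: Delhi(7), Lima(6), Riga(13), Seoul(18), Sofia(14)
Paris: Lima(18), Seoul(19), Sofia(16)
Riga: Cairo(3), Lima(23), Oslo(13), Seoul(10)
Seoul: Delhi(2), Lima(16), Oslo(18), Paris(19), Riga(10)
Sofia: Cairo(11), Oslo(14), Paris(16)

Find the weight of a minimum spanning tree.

Prim's algorithm from Lima:
Step 1: cheapest edge leaving the tree is Lima-Oslo (6); add Oslo.
Step 2: cheapest edge leaving the tree is Delhi-Oslo (7); add Delhi.
Step 3: cheapest edge leaving the tree is Delhi-Seoul (2); add Seoul.
Step 4: cheapest edge leaving the tree is Riga-Seoul (10); add Riga.
Step 5: cheapest edge leaving the tree is Cairo-Riga (3); add Cairo.
Step 6: cheapest edge leaving the tree is Cairo-Sofia (11); add Sofia.
Step 7: cheapest edge leaving the tree is Paris-Sofia (16); add Paris.
MST edges: Lima-Oslo, Delhi-Oslo, Delhi-Seoul, Riga-Seoul, Cairo-Riga, Cairo-Sofia, Paris-Sofia; total weight 6+7+2+10+3+11+16 = 55.

55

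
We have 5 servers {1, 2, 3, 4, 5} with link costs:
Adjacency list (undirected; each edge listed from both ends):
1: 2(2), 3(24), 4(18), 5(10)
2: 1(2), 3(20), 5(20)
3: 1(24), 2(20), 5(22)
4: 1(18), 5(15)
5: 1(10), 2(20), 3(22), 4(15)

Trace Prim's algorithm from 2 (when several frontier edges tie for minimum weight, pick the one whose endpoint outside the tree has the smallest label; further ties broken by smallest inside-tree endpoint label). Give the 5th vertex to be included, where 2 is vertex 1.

Prim, starting at 2.
Step 1: frontier [1 2 2, 2 3 20, 2 5 20] → take 1 2 (2); add 1.
Step 2: frontier [1 5 10, 1 4 18, 1 3 24, 2 3 20, 2 5 20] → take 1 5 (10); add 5.
Step 3: frontier [1 4 18, 1 3 24, 2 3 20, 4 5 15, 3 5 22] → take 4 5 (15); add 4.
Step 4: frontier [1 3 24, 2 3 20, 3 5 22] → take 2 3 (20); add 3.
Vertex order: 2, 1, 5, 4, 3. The 5th vertex is 3.

3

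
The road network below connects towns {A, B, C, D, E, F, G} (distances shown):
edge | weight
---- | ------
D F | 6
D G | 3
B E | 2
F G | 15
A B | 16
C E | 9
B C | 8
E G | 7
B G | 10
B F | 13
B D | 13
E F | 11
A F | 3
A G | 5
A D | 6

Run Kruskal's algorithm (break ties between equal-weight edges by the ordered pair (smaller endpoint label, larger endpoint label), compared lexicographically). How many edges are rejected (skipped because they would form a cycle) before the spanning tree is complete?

2

Kruskal: consider edges lightest-first.
B E (2): add. Components now {A} {B,E} {C} {D} {F} {G}
A F (3): add. Components now {A,F} {B,E} {C} {D} {G}
D G (3): add. Components now {A,F} {B,E} {C} {D,G}
A G (5): add. Components now {A,D,F,G} {B,E} {C}
A D (6): skip — A and D already connected.
D F (6): skip — D and F already connected.
E G (7): add. Components now {A,B,D,E,F,G} {C}
B C (8): add. Components now {A,B,C,D,E,F,G}
Edges rejected before the tree was complete: 2.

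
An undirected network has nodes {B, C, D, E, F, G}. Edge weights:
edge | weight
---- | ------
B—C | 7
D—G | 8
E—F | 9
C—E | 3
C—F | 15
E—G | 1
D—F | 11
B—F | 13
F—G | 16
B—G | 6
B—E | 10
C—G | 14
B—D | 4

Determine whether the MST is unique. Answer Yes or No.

Kruskal: consider edges lightest-first.
E—G (1): add — endpoints in different components.
C—E (3): add — endpoints in different components.
B—D (4): add — endpoints in different components.
B—G (6): add — endpoints in different components.
B—C (7): skip — B and C already connected.
D—G (8): skip — D and G already connected.
E—F (9): add — endpoints in different components.
Every non-tree edge has weight strictly greater than the heaviest edge on the tree path between its endpoints, so the MST is unique.

Yes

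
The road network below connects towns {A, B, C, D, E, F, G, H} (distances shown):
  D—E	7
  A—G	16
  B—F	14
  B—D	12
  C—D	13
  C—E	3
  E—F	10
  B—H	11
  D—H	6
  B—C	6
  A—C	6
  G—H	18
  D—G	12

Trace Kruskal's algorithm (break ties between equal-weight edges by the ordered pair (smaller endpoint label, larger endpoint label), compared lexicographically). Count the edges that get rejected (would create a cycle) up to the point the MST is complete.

Kruskal's algorithm — process edges by increasing weight (ties by edge label):
C—E (3): add — endpoints in different components.
A—C (6): add — endpoints in different components.
B—C (6): add — endpoints in different components.
D—H (6): add — endpoints in different components.
D—E (7): add — endpoints in different components.
E—F (10): add — endpoints in different components.
B—H (11): skip — B and H already connected.
B—D (12): skip — B and D already connected.
D—G (12): add — endpoints in different components.
Edges rejected before the tree was complete: 2.

2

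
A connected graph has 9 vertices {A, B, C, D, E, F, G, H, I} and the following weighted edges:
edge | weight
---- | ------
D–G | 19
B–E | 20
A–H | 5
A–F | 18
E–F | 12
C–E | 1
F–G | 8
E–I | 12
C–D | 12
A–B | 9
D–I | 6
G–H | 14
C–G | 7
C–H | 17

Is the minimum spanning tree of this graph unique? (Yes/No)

Sort edges by weight, then run Kruskal:
C–E (1): add — endpoints in different components.
A–H (5): add — endpoints in different components.
D–I (6): add — endpoints in different components.
C–G (7): add — endpoints in different components.
F–G (8): add — endpoints in different components.
A–B (9): add — endpoints in different components.
C–D (12): add — endpoints in different components.
E–F (12): skip — E and F already connected.
E–I (12): skip — E and I already connected.
G–H (14): add — endpoints in different components.
Non-tree edge E–I has weight 12, equal to the heaviest edge on its tree cycle — swapping gives another MST of the same weight. Not unique.

No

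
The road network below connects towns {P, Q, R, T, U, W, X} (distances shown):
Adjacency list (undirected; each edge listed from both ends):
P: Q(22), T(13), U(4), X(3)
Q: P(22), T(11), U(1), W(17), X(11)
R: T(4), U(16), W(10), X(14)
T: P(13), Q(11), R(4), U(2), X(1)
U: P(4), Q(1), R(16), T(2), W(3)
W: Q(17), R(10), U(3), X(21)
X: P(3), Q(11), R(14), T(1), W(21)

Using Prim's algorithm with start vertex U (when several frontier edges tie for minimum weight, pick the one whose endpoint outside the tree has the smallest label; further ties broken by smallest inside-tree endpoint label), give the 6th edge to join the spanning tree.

R-T

Grow the tree from U using Prim:
Step 1: cheapest edge leaving the tree is Q-U (1); add Q.
Step 2: cheapest edge leaving the tree is T-U (2); add T.
Step 3: cheapest edge leaving the tree is T-X (1); add X.
Step 4: cheapest edge leaving the tree is P-X (3); add P.
Step 5: cheapest edge leaving the tree is U-W (3); add W.
Step 6: cheapest edge leaving the tree is R-T (4); add R.
The 6th edge added is R-T.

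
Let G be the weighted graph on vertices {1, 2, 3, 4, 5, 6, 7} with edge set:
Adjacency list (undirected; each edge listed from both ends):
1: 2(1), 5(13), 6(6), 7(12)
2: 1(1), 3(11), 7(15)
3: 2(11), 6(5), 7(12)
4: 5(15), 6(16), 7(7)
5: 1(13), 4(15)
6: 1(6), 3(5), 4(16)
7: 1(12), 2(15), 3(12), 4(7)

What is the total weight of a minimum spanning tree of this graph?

44

Prim, starting at 2.
Step 1: frontier [1—2 1, 2—3 11, 2—7 15] → take 1—2 (1); add 1.
Step 2: frontier [1—6 6, 1—7 12, 1—5 13, 2—3 11, 2—7 15] → take 1—6 (6); add 6.
Step 3: frontier [1—7 12, 1—5 13, 2—3 11, 2—7 15, 3—6 5, 4—6 16] → take 3—6 (5); add 3.
Step 4: frontier [1—7 12, 1—5 13, 2—7 15, 3—7 12, 4—6 16] → take 1—7 (12); add 7.
Step 5: frontier [1—5 13, 4—6 16, 4—7 7] → take 4—7 (7); add 4.
Step 6: frontier [1—5 13, 4—5 15] → take 1—5 (13); add 5.
MST edges: 1—2, 1—6, 3—6, 1—7, 4—7, 1—5; total weight 1+6+5+12+7+13 = 44.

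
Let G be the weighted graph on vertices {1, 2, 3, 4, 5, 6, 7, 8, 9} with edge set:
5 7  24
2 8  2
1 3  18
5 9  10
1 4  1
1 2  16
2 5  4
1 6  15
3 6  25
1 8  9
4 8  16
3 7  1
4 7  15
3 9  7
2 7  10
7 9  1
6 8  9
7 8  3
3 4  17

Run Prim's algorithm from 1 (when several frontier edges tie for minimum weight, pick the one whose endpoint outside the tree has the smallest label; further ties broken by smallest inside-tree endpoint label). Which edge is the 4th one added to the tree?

Prim's algorithm from 1:
Step 1: cheapest edge leaving the tree is 1 4 (1); add 4.
Step 2: cheapest edge leaving the tree is 1 8 (9); add 8.
Step 3: cheapest edge leaving the tree is 2 8 (2); add 2.
Step 4: cheapest edge leaving the tree is 7 8 (3); add 7.
Step 5: cheapest edge leaving the tree is 3 7 (1); add 3.
Step 6: cheapest edge leaving the tree is 7 9 (1); add 9.
Step 7: cheapest edge leaving the tree is 2 5 (4); add 5.
Step 8: cheapest edge leaving the tree is 6 8 (9); add 6.
The 4th edge added is 7 8.

7-8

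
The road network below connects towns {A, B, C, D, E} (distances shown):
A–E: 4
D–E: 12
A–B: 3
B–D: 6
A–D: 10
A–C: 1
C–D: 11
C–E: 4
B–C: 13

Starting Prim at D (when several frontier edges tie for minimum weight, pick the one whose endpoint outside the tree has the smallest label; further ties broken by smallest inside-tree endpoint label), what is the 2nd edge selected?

Prim's algorithm from D:
Step 1: frontier [B–D 6, A–D 10, C–D 11, D–E 12] → take B–D (6); add B.
Step 2: frontier [A–B 3, B–C 13, A–D 10, C–D 11, D–E 12] → take A–B (3); add A.
Step 3: frontier [A–C 1, A–E 4, B–C 13, C–D 11, D–E 12] → take A–C (1); add C.
Step 4: frontier [A–E 4, C–E 4, D–E 12] → take A–E (4); add E.
The 2nd edge added is A–B.

A-B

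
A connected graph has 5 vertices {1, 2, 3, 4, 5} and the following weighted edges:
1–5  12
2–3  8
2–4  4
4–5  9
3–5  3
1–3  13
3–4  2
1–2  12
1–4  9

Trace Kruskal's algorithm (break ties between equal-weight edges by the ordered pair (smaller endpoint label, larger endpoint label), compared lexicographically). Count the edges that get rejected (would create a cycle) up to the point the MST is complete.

1

Sort edges by weight, then run Kruskal:
3–4 (2): add. Components now {1} {2} {3,4} {5}
3–5 (3): add. Components now {1} {2} {3,4,5}
2–4 (4): add. Components now {1} {2,3,4,5}
2–3 (8): skip — 2 and 3 already connected.
1–4 (9): add. Components now {1,2,3,4,5}
Edges rejected before the tree was complete: 1.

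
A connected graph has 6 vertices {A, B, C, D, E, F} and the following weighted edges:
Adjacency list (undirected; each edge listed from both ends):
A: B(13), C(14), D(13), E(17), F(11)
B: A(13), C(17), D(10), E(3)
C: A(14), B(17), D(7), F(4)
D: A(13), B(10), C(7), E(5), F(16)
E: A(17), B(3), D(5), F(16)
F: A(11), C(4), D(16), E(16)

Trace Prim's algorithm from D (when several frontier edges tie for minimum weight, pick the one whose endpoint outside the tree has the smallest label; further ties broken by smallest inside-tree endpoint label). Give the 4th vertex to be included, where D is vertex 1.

C

Prim's algorithm from D:
Step 1: cheapest edge leaving the tree is D-E (5); add E.
Step 2: cheapest edge leaving the tree is B-E (3); add B.
Step 3: cheapest edge leaving the tree is C-D (7); add C.
Step 4: cheapest edge leaving the tree is C-F (4); add F.
Step 5: cheapest edge leaving the tree is A-F (11); add A.
Vertex order: D, E, B, C, F, A. The 4th vertex is C.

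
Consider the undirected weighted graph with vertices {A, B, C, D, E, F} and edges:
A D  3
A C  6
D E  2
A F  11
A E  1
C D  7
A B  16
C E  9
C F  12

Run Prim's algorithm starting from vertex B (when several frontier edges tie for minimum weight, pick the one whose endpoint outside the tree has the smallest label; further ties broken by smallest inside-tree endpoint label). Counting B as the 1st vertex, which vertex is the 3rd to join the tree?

Prim, starting at B.
Step 1: frontier [A B 16] → take A B (16); add A.
Step 2: frontier [A E 1, A D 3, A C 6, A F 11] → take A E (1); add E.
Step 3: frontier [A D 3, A C 6, A F 11, D E 2, C E 9] → take D E (2); add D.
Step 4: frontier [A C 6, A F 11, C D 7, C E 9] → take A C (6); add C.
Step 5: frontier [A F 11, C F 12] → take A F (11); add F.
Vertex order: B, A, E, D, C, F. The 3rd vertex is E.

E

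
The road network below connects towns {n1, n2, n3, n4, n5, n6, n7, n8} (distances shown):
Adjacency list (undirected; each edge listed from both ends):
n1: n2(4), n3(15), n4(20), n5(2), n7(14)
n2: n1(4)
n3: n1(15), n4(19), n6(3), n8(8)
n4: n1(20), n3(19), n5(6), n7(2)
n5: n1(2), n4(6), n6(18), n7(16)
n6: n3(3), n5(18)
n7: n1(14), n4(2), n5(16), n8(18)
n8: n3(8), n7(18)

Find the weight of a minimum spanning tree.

Prim's algorithm from n4:
Step 1: frontier [n4—n7 2, n4—n5 6, n3—n4 19, n1—n4 20] → take n4—n7 (2); add n7.
Step 2: frontier [n4—n5 6, n3—n4 19, n1—n4 20, n1—n7 14, n5—n7 16, n7—n8 18] → take n4—n5 (6); add n5.
Step 3: frontier [n3—n4 19, n1—n4 20, n1—n5 2, n5—n6 18, n1—n7 14, n7—n8 18] → take n1—n5 (2); add n1.
Step 4: frontier [n1—n2 4, n1—n3 15, n3—n4 19, n5—n6 18, n7—n8 18] → take n1—n2 (4); add n2.
Step 5: frontier [n1—n3 15, n3—n4 19, n5—n6 18, n7—n8 18] → take n1—n3 (15); add n3.
Step 6: frontier [n3—n6 3, n3—n8 8, n5—n6 18, n7—n8 18] → take n3—n6 (3); add n6.
Step 7: frontier [n3—n8 8, n7—n8 18] → take n3—n8 (8); add n8.
MST edges: n4—n7, n4—n5, n1—n5, n1—n2, n1—n3, n3—n6, n3—n8; total weight 2+6+2+4+15+3+8 = 40.

40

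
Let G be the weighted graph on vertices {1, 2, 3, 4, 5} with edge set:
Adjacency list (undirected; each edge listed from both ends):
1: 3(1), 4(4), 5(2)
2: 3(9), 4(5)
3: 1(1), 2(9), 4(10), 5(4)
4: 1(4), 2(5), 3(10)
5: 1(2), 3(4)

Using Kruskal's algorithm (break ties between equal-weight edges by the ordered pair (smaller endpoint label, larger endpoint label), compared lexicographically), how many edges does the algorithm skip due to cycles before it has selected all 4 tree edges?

Sort edges by weight, then run Kruskal:
1-3 (1): add. Components now {1,3} {2} {4} {5}
1-5 (2): add. Components now {1,3,5} {2} {4}
1-4 (4): add. Components now {1,3,4,5} {2}
3-5 (4): skip — 3 and 5 already connected.
2-4 (5): add. Components now {1,2,3,4,5}
Edges rejected before the tree was complete: 1.

1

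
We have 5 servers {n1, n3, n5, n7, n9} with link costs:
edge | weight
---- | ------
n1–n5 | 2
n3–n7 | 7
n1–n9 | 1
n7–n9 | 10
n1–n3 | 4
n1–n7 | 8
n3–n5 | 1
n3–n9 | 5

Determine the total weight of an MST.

11

Prim, starting at n1.
Step 1: frontier [n1–n9 1, n1–n5 2, n1–n3 4, n1–n7 8] → take n1–n9 (1); add n9.
Step 2: frontier [n1–n5 2, n1–n3 4, n1–n7 8, n3–n9 5, n7–n9 10] → take n1–n5 (2); add n5.
Step 3: frontier [n1–n3 4, n1–n7 8, n3–n5 1, n3–n9 5, n7–n9 10] → take n3–n5 (1); add n3.
Step 4: frontier [n1–n7 8, n3–n7 7, n7–n9 10] → take n3–n7 (7); add n7.
MST edges: n1–n9, n1–n5, n3–n5, n3–n7; total weight 1+2+1+7 = 11.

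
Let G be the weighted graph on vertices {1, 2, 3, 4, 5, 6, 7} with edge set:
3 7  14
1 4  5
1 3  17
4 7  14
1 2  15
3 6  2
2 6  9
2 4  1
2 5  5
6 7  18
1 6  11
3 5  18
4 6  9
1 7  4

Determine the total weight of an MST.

Kruskal's algorithm — process edges by increasing weight (ties by edge label):
2 4 (1): add. Components now {1} {2,4} {3} {5} {6} {7}
3 6 (2): add. Components now {1} {2,4} {3,6} {5} {7}
1 7 (4): add. Components now {1,7} {2,4} {3,6} {5}
1 4 (5): add. Components now {1,2,4,7} {3,6} {5}
2 5 (5): add. Components now {1,2,4,5,7} {3,6}
2 6 (9): add. Components now {1,2,3,4,5,6,7}
MST edges: 2 4, 3 6, 1 7, 1 4, 2 5, 2 6; total weight 1+2+4+5+5+9 = 26.

26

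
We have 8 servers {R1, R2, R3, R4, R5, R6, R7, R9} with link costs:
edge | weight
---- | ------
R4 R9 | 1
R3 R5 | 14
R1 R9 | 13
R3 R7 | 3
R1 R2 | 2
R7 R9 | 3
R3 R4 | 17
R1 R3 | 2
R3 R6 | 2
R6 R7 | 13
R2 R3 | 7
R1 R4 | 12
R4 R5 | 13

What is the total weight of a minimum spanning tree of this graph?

Sort edges by weight, then run Kruskal:
R4 R9 (1): add — endpoints in different components.
R1 R2 (2): add — endpoints in different components.
R1 R3 (2): add — endpoints in different components.
R3 R6 (2): add — endpoints in different components.
R3 R7 (3): add — endpoints in different components.
R7 R9 (3): add — endpoints in different components.
R2 R3 (7): skip — R3 and R2 already connected.
R1 R4 (12): skip — R1 and R4 already connected.
R1 R9 (13): skip — R1 and R9 already connected.
R4 R5 (13): add — endpoints in different components.
MST edges: R4 R9, R1 R2, R1 R3, R3 R6, R3 R7, R7 R9, R4 R5; total weight 1+2+2+2+3+3+13 = 26.

26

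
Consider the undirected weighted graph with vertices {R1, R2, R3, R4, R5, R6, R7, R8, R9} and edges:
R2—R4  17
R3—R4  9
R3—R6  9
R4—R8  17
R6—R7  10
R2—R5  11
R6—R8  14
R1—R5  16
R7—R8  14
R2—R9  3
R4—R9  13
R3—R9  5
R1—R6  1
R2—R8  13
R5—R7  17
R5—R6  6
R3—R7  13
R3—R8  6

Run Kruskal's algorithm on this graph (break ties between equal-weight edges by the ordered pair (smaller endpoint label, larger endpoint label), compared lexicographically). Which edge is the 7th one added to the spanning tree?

Kruskal: consider edges lightest-first.
R1—R6 (1): add — endpoints in different components.
R2—R9 (3): add — endpoints in different components.
R3—R9 (5): add — endpoints in different components.
R3—R8 (6): add — endpoints in different components.
R5—R6 (6): add — endpoints in different components.
R3—R4 (9): add — endpoints in different components.
R3—R6 (9): add — endpoints in different components.
R6—R7 (10): add — endpoints in different components.
The 7th edge added is R3—R6.

R3-R6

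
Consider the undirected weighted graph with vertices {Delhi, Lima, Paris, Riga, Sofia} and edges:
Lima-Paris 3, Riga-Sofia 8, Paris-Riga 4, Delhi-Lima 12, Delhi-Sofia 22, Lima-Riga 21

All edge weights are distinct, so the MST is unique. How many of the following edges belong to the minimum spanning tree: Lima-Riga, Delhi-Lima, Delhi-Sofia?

1

Kruskal's algorithm — process edges by increasing weight (ties by edge label):
Lima-Paris (3): add — endpoints in different components.
Paris-Riga (4): add — endpoints in different components.
Riga-Sofia (8): add — endpoints in different components.
Delhi-Lima (12): add — endpoints in different components.
MST edge set: {Lima-Paris, Paris-Riga, Riga-Sofia, Delhi-Lima}.
Of the listed edges, {Delhi-Lima} are in the MST → 1.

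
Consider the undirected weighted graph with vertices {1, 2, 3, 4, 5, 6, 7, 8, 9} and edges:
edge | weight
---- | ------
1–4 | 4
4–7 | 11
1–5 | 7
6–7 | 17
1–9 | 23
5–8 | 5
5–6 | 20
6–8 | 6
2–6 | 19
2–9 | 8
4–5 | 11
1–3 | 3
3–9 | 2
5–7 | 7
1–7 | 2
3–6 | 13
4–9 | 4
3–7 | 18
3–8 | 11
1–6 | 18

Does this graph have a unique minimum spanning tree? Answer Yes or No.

No

Kruskal's algorithm — process edges by increasing weight (ties by edge label):
1–7 (2): add — endpoints in different components.
3–9 (2): add — endpoints in different components.
1–3 (3): add — endpoints in different components.
1–4 (4): add — endpoints in different components.
4–9 (4): skip — 4 and 9 already connected.
5–8 (5): add — endpoints in different components.
6–8 (6): add — endpoints in different components.
1–5 (7): add — endpoints in different components.
5–7 (7): skip — 5 and 7 already connected.
2–9 (8): add — endpoints in different components.
Non-tree edge 5–7 has weight 7, equal to the heaviest edge on its tree cycle — swapping gives another MST of the same weight. Not unique.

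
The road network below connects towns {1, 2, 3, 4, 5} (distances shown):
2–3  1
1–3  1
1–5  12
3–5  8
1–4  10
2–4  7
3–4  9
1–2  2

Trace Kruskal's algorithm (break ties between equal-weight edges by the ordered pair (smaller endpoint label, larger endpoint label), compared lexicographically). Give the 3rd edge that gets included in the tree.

Kruskal's algorithm — process edges by increasing weight (ties by edge label):
1–3 (1): add. Components now {1,3} {2} {4} {5}
2–3 (1): add. Components now {1,2,3} {4} {5}
1–2 (2): skip — 1 and 2 already connected.
2–4 (7): add. Components now {1,2,3,4} {5}
3–5 (8): add. Components now {1,2,3,4,5}
The 3rd edge added is 2–4.

2-4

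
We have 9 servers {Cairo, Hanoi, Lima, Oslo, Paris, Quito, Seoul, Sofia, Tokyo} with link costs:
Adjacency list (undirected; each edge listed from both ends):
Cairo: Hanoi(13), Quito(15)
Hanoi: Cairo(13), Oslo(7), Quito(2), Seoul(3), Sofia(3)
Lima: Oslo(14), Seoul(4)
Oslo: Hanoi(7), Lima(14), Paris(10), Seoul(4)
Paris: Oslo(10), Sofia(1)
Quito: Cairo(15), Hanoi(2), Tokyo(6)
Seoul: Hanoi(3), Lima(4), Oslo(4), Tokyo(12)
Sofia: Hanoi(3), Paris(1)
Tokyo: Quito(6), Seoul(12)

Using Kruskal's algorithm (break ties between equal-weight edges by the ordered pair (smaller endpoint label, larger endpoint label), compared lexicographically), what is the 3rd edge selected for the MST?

Hanoi-Seoul

Sort edges by weight, then run Kruskal:
Paris-Sofia (1): add — endpoints in different components.
Hanoi-Quito (2): add — endpoints in different components.
Hanoi-Seoul (3): add — endpoints in different components.
Hanoi-Sofia (3): add — endpoints in different components.
Lima-Seoul (4): add — endpoints in different components.
Oslo-Seoul (4): add — endpoints in different components.
Quito-Tokyo (6): add — endpoints in different components.
Hanoi-Oslo (7): skip — Hanoi and Oslo already connected.
Oslo-Paris (10): skip — Paris and Oslo already connected.
Seoul-Tokyo (12): skip — Tokyo and Seoul already connected.
Cairo-Hanoi (13): add — endpoints in different components.
The 3rd edge added is Hanoi-Seoul.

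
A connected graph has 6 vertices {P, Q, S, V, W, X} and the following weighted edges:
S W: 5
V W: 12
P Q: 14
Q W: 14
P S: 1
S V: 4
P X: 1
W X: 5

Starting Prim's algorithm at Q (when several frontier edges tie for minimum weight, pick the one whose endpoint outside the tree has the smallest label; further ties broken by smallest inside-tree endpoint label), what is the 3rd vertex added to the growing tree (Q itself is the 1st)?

Prim, starting at Q.
Step 1: cheapest edge leaving the tree is P Q (14); add P.
Step 2: cheapest edge leaving the tree is P S (1); add S.
Step 3: cheapest edge leaving the tree is P X (1); add X.
Step 4: cheapest edge leaving the tree is S V (4); add V.
Step 5: cheapest edge leaving the tree is S W (5); add W.
Vertex order: Q, P, S, X, V, W. The 3rd vertex is S.

S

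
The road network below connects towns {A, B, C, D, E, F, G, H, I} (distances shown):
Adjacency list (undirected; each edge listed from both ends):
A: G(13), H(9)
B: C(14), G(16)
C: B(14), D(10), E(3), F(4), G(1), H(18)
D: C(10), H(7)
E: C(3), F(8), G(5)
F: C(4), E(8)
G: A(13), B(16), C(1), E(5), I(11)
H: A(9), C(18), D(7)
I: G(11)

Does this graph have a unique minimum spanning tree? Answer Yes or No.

Kruskal: consider edges lightest-first.
C–G (1): add — endpoints in different components.
C–E (3): add — endpoints in different components.
C–F (4): add — endpoints in different components.
E–G (5): skip — E and G already connected.
D–H (7): add — endpoints in different components.
E–F (8): skip — E and F already connected.
A–H (9): add — endpoints in different components.
C–D (10): add — endpoints in different components.
G–I (11): add — endpoints in different components.
A–G (13): skip — A and G already connected.
B–C (14): add — endpoints in different components.
Every non-tree edge has weight strictly greater than the heaviest edge on the tree path between its endpoints, so the MST is unique.

Yes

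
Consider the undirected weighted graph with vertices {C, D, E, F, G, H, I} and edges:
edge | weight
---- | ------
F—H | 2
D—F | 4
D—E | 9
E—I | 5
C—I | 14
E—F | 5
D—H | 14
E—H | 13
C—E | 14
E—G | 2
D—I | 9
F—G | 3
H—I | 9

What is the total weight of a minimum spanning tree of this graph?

30

Kruskal: consider edges lightest-first.
E—G (2): add. Components now {C} {D} {E,G} {F} {H} {I}
F—H (2): add. Components now {C} {D} {E,G} {F,H} {I}
F—G (3): add. Components now {C} {D} {E,F,G,H} {I}
D—F (4): add. Components now {C} {D,E,F,G,H} {I}
E—F (5): skip — E and F already connected.
E—I (5): add. Components now {C} {D,E,F,G,H,I}
D—E (9): skip — D and E already connected.
D—I (9): skip — D and I already connected.
H—I (9): skip — H and I already connected.
E—H (13): skip — E and H already connected.
C—E (14): add. Components now {C,D,E,F,G,H,I}
MST edges: E—G, F—H, F—G, D—F, E—I, C—E; total weight 2+2+3+4+5+14 = 30.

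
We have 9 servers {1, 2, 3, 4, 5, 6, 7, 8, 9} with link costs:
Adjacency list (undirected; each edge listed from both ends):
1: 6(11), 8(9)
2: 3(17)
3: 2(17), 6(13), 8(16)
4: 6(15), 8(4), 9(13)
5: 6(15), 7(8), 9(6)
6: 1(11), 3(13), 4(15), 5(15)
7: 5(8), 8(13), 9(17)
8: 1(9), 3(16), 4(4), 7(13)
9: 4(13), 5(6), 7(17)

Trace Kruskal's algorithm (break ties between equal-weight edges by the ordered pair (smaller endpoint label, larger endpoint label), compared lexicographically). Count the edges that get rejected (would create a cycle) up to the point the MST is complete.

Sort edges by weight, then run Kruskal:
4–8 (4): add — endpoints in different components.
5–9 (6): add — endpoints in different components.
5–7 (8): add — endpoints in different components.
1–8 (9): add — endpoints in different components.
1–6 (11): add — endpoints in different components.
3–6 (13): add — endpoints in different components.
4–9 (13): add — endpoints in different components.
7–8 (13): skip — 7 and 8 already connected.
4–6 (15): skip — 4 and 6 already connected.
5–6 (15): skip — 5 and 6 already connected.
3–8 (16): skip — 3 and 8 already connected.
2–3 (17): add — endpoints in different components.
Edges rejected before the tree was complete: 4.

4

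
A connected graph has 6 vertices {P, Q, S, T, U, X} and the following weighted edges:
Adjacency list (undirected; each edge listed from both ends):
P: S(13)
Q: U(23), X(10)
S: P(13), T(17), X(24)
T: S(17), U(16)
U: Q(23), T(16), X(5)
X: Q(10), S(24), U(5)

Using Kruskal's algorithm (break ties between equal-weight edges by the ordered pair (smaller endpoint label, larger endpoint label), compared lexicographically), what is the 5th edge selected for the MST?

S-T

Kruskal: consider edges lightest-first.
U-X (5): add — endpoints in different components.
Q-X (10): add — endpoints in different components.
P-S (13): add — endpoints in different components.
T-U (16): add — endpoints in different components.
S-T (17): add — endpoints in different components.
The 5th edge added is S-T.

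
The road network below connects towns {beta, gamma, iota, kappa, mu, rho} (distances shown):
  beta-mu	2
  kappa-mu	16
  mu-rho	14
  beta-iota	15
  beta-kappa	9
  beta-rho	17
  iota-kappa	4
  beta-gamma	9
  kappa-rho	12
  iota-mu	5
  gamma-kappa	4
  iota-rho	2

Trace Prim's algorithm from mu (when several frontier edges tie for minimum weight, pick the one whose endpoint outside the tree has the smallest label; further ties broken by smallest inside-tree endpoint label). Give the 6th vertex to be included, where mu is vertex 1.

Grow the tree from mu using Prim:
Step 1: cheapest edge leaving the tree is beta-mu (2); add beta.
Step 2: cheapest edge leaving the tree is iota-mu (5); add iota.
Step 3: cheapest edge leaving the tree is iota-rho (2); add rho.
Step 4: cheapest edge leaving the tree is iota-kappa (4); add kappa.
Step 5: cheapest edge leaving the tree is gamma-kappa (4); add gamma.
Vertex order: mu, beta, iota, rho, kappa, gamma. The 6th vertex is gamma.

gamma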